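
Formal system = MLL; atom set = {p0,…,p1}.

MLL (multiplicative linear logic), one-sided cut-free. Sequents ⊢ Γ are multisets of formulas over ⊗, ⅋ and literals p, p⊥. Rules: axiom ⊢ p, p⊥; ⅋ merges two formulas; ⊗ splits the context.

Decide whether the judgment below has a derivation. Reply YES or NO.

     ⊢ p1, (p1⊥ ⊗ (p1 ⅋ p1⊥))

Derivation (root first):
[⊗]  ⊢ p1, (p1⊥ ⊗ (p1 ⅋ p1⊥))
  [Ax]  ⊢ p1, p1⊥
  [⅋]  ⊢ (p1 ⅋ p1⊥)
    [Ax]  ⊢ p1, p1⊥

Result: YES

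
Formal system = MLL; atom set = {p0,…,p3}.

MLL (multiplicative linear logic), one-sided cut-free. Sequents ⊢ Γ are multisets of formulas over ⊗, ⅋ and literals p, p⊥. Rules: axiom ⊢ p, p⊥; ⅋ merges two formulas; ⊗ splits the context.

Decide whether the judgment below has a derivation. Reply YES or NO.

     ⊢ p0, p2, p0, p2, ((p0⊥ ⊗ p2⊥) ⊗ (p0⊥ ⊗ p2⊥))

Derivation (root first):
[⊗]  ⊢ p0, p2, p0, p2, ((p0⊥ ⊗ p2⊥) ⊗ (p0⊥ ⊗ p2⊥))
  [⊗]  ⊢ p0, p2, (p0⊥ ⊗ p2⊥)
    [Ax]  ⊢ p0, p0⊥
    [Ax]  ⊢ p2, p2⊥
  [⊗]  ⊢ p0, p2, (p0⊥ ⊗ p2⊥)
    [Ax]  ⊢ p0, p0⊥
    [Ax]  ⊢ p2, p2⊥

Result: YES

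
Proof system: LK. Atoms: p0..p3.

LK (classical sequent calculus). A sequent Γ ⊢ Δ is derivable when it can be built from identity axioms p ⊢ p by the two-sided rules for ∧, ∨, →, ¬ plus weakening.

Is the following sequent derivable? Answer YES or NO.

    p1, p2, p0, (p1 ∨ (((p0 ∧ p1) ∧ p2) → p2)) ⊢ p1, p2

Derivation trace:
[∨L] p1, p2, p0, (p1 ∨ (((p0 ∧ p1) ∧ p2) → p2)) ⊢ p1, p2
  [WL] p1, p1 ⊢ p1
    [Ax] p1 ⊢ p1
  [→L] p1, p2, p0, (((p0 ∧ p1) ∧ p2) → p2) ⊢ p2
    [∧R] p1, p2, p0 ⊢ ((p0 ∧ p1) ∧ p2)
      [∧R] p1, p0 ⊢ (p0 ∧ p1)
        [Ax] p0 ⊢ p0
        [Ax] p1 ⊢ p1
      [Ax] p2 ⊢ p2
    [Ax] p2 ⊢ p2

Result: YES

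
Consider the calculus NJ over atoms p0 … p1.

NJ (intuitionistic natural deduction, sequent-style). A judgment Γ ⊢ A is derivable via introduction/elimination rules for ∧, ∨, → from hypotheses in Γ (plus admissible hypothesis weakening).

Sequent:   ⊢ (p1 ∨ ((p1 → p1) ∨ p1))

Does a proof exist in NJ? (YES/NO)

Proof tree:
[∨I₂]  ⊢ (p1 ∨ ((p1 → p1) ∨ p1))
  [∨I₁]  ⊢ ((p1 → p1) ∨ p1)
    [→I]  ⊢ (p1 → p1)
      [Ax] p1 ⊢ p1

Result: YES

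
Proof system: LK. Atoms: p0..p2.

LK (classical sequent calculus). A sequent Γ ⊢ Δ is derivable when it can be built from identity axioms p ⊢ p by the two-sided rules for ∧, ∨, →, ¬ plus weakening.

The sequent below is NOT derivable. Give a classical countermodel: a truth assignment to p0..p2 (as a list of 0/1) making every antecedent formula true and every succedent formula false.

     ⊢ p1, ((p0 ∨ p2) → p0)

Enumerate valuations to refute Γ ⊢ Δ:
  v=000: Γ:[] Δ:[p1=F, ((p0 ∨ p2) → p0)=T] refutes=False
  v=001: Γ:[] Δ:[p1=F, ((p0 ∨ p2) → p0)=F] refutes=True  ← countermodel

Result: [0, 0, 1]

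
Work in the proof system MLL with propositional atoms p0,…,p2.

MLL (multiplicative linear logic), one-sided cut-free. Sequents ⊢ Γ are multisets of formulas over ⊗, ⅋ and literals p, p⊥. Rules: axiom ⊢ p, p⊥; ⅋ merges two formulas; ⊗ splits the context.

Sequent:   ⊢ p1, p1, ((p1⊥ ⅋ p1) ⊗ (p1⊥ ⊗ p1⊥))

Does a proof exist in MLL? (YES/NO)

Derivation (root first):
[⊗]  ⊢ p1, p1, ((p1⊥ ⅋ p1) ⊗ (p1⊥ ⊗ p1⊥))
  [⅋]  ⊢ (p1⊥ ⅋ p1)
    [Ax]  ⊢ p1, p1⊥
  [⊗]  ⊢ p1, p1, (p1⊥ ⊗ p1⊥)
    [Ax]  ⊢ p1, p1⊥
    [Ax]  ⊢ p1, p1⊥

Result: YES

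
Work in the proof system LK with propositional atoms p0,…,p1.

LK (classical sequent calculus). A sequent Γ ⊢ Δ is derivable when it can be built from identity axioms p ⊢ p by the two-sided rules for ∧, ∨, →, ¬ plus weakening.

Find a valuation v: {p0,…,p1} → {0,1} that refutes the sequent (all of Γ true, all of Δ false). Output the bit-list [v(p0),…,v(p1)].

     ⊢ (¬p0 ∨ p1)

Search for a countermodel by truth-table:
  v=00: Γ:[] Δ:[(¬p0 ∨ p1)=T] refutes=False
  v=01: Γ:[] Δ:[(¬p0 ∨ p1)=T] refutes=False
  v=10: Γ:[] Δ:[(¬p0 ∨ p1)=F] refutes=True  ← countermodel

Result: [1, 0]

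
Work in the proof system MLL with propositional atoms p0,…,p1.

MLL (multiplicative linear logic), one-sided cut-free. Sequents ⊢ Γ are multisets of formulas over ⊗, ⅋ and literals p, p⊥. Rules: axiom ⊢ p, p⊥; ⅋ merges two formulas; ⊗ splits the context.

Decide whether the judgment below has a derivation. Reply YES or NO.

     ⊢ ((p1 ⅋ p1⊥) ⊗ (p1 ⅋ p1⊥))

Derivation (root first):
[⊗]  ⊢ ((p1 ⅋ p1⊥) ⊗ (p1 ⅋ p1⊥))
  [⅋]  ⊢ (p1 ⅋ p1⊥)
    [Ax]  ⊢ p1, p1⊥
  [⅋]  ⊢ (p1 ⅋ p1⊥)
    [Ax]  ⊢ p1, p1⊥

Result: YES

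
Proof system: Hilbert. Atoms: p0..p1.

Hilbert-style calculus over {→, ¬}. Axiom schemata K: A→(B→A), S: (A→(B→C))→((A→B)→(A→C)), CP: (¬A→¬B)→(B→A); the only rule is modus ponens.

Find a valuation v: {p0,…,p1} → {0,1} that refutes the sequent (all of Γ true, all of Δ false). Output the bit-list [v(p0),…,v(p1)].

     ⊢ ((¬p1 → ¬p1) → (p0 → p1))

Enumerate valuations to refute Γ ⊢ Δ:
  v=00: Γ:[] Δ:[((¬p1 → ¬p1) → (p0 → p1))=T] refutes=False
  v=01: Γ:[] Δ:[((¬p1 → ¬p1) → (p0 → p1))=T] refutes=False
  v=10: Γ:[] Δ:[((¬p1 → ¬p1) → (p0 → p1))=F] refutes=True  ← countermodel

Result: [1, 0]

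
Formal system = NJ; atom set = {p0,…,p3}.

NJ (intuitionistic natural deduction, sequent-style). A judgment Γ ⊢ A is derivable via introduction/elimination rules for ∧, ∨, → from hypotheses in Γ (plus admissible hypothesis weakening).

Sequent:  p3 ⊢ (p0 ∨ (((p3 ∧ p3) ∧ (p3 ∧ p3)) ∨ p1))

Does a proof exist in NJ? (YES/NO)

Proof tree:
[∨I₂] p3 ⊢ (p0 ∨ (((p3 ∧ p3) ∧ (p3 ∧ p3)) ∨ p1))
  [∨I₁] p3 ⊢ (((p3 ∧ p3) ∧ (p3 ∧ p3)) ∨ p1)
    [∧I] p3 ⊢ ((p3 ∧ p3) ∧ (p3 ∧ p3))
      [∧I] p3 ⊢ (p3 ∧ p3)
        [Ax] p3 ⊢ p3
        [Ax] p3 ⊢ p3
      [∧I] p3 ⊢ (p3 ∧ p3)
        [Ax] p3 ⊢ p3
        [Ax] p3 ⊢ p3

Result: YES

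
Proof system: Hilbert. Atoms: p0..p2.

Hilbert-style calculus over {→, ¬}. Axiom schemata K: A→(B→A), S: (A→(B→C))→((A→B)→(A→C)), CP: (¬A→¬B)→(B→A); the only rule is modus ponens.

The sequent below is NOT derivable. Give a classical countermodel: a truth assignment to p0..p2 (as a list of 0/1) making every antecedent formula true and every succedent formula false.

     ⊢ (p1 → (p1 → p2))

Enumerate valuations to refute Γ ⊢ Δ:
  v=000: Γ:[] Δ:[(p1 → (p1 → p2))=T] refutes=False
  v=001: Γ:[] Δ:[(p1 → (p1 → p2))=T] refutes=False
  v=010: Γ:[] Δ:[(p1 → (p1 → p2))=F] refutes=True  ← countermodel

Result: [0, 1, 0]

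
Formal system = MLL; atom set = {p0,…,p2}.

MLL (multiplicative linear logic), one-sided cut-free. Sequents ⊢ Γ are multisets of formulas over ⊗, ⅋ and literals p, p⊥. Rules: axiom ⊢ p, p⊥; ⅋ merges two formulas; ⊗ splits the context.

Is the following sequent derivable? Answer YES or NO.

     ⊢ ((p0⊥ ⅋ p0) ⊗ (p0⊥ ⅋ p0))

Derivation (root first):
[⊗]  ⊢ ((p0⊥ ⅋ p0) ⊗ (p0⊥ ⅋ p0))
  [⅋]  ⊢ (p0⊥ ⅋ p0)
    [Ax]  ⊢ p0, p0⊥
  [⅋]  ⊢ (p0⊥ ⅋ p0)
    [Ax]  ⊢ p0, p0⊥

Result: YES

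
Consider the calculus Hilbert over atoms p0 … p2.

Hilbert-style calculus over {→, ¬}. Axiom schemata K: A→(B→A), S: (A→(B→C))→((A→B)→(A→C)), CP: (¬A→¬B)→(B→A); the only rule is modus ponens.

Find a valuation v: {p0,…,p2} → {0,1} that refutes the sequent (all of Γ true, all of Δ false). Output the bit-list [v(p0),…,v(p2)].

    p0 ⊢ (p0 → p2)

Search for a countermodel by truth-table:
  v=000: Γ:[p0=F] Δ:[(p0 → p2)=T] refutes=False
  v=001: Γ:[p0=F] Δ:[(p0 → p2)=T] refutes=False
  v=010: Γ:[p0=F] Δ:[(p0 → p2)=T] refutes=False
  v=011: Γ:[p0=F] Δ:[(p0 → p2)=T] refutes=False
  v=100: Γ:[p0=T] Δ:[(p0 → p2)=F] refutes=True  ← countermodel

Result: [1, 0, 0]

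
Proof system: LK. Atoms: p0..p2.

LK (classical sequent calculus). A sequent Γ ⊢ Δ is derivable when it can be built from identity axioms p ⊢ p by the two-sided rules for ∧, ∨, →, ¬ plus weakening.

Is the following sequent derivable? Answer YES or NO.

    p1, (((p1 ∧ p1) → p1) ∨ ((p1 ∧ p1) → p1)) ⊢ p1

Derivation trace:
[∨L] p1, (((p1 ∧ p1) → p1) ∨ ((p1 ∧ p1) → p1)) ⊢ p1
  [→L] p1, ((p1 ∧ p1) → p1) ⊢ p1
    [∧R] p1 ⊢ (p1 ∧ p1)
      [Ax] p1 ⊢ p1
      [Ax] p1 ⊢ p1
    [Ax] p1 ⊢ p1
  [→L] p1, ((p1 ∧ p1) → p1) ⊢ p1
    [∧R] p1 ⊢ (p1 ∧ p1)
      [Ax] p1 ⊢ p1
      [Ax] p1 ⊢ p1
    [Ax] p1 ⊢ p1

Result: YES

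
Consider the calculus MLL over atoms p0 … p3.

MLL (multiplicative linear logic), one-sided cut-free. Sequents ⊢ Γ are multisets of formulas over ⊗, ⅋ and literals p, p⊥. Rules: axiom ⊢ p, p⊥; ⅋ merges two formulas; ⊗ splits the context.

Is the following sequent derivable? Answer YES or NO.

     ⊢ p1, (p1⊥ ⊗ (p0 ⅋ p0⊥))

Derivation trace:
[⊗]  ⊢ p1, (p1⊥ ⊗ (p0 ⅋ p0⊥))
  [Ax]  ⊢ p1, p1⊥
  [⅋]  ⊢ (p0 ⅋ p0⊥)
    [Ax]  ⊢ p0, p0⊥

Result: YES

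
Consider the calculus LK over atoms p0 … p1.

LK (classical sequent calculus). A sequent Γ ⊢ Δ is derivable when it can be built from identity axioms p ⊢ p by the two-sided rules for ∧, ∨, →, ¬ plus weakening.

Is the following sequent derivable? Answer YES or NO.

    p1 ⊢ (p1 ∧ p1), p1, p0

Derivation (root first):
[WR] p1 ⊢ (p1 ∧ p1), p1, p0
  [WR] p1 ⊢ (p1 ∧ p1), p1
    [∧R] p1 ⊢ (p1 ∧ p1)
      [Ax] p1 ⊢ p1
      [Ax] p1 ⊢ p1

Result: YES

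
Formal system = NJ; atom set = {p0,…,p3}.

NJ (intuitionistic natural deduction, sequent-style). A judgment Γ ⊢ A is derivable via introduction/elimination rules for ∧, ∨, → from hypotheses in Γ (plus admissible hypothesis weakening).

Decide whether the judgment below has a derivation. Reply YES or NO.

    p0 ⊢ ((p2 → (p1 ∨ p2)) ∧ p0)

Proof tree:
[∧I] p0 ⊢ ((p2 → (p1 ∨ p2)) ∧ p0)
  [→I]  ⊢ (p2 → (p1 ∨ p2))
    [∨I₂] p2 ⊢ (p1 ∨ p2)
      [Ax] p2 ⊢ p2
  [Ax] p0 ⊢ p0

Result: YES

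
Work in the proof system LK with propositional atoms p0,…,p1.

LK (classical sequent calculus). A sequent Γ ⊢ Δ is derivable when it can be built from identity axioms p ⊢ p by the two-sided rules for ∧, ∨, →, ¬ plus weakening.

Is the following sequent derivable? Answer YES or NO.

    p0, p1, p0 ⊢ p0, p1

Derivation trace:
[WR] p0, p1, p0 ⊢ p0, p1
  [WL] p0, p1, p0 ⊢ p0
    [WL] p0, p1 ⊢ p0
      [Ax] p0 ⊢ p0

Result: YES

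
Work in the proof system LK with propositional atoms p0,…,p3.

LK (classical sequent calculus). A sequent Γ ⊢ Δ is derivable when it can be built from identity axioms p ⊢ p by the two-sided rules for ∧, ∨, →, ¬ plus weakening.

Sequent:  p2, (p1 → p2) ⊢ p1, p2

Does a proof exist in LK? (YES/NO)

Proof tree:
[→L] p2, (p1 → p2) ⊢ p1, p2
  [WR] p2 ⊢ p2, p1
    [Ax] p2 ⊢ p2
  [WR] p2 ⊢ p2, p1
    [Ax] p2 ⊢ p2

Result: YES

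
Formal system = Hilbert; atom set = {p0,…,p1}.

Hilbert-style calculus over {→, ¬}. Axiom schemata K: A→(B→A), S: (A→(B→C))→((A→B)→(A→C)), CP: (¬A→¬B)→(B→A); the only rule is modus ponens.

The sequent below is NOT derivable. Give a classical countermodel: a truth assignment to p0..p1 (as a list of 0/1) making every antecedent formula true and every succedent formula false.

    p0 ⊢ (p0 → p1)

Enumerate valuations to refute Γ ⊢ Δ:
  v=00: Γ:[p0=F] Δ:[(p0 → p1)=T] refutes=False
  v=01: Γ:[p0=F] Δ:[(p0 → p1)=T] refutes=False
  v=10: Γ:[p0=T] Δ:[(p0 → p1)=F] refutes=True  ← countermodel

Result: [1, 0]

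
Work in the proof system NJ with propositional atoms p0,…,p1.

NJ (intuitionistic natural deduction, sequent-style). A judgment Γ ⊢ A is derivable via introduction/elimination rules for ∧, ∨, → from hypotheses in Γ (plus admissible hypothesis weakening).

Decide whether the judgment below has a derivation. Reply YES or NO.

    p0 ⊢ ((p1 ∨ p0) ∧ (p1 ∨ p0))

Derivation (root first):
[∧I] p0 ⊢ ((p1 ∨ p0) ∧ (p1 ∨ p0))
  [∨I₂] p0 ⊢ (p1 ∨ p0)
    [Ax] p0 ⊢ p0
  [∨I₂] p0 ⊢ (p1 ∨ p0)
    [Ax] p0 ⊢ p0

Result: YES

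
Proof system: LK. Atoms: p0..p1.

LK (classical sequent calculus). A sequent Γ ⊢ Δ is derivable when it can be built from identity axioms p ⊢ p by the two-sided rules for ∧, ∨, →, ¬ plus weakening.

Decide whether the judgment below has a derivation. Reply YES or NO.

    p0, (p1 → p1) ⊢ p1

Enumerate valuations to refute Γ ⊢ Δ:
  v=00: Γ:[p0=F, (p1 → p1)=T] Δ:[p1=F] refutes=False
  v=01: Γ:[p0=F, (p1 → p1)=T] Δ:[p1=T] refutes=False
  v=10: Γ:[p0=T, (p1 → p1)=T] Δ:[p1=F] refutes=True  ← countermodel

Result: NO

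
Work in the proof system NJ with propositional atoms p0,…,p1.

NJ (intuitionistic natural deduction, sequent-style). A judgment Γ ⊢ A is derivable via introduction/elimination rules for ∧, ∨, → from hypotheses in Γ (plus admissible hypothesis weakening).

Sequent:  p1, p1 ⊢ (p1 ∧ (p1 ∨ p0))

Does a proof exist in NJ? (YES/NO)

Proof tree:
[Wk] p1, p1 ⊢ (p1 ∧ (p1 ∨ p0))
  [∧I] p1 ⊢ (p1 ∧ (p1 ∨ p0))
    [Ax] p1 ⊢ p1
    [∨I₁] p1 ⊢ (p1 ∨ p0)
      [Ax] p1 ⊢ p1

Result: YES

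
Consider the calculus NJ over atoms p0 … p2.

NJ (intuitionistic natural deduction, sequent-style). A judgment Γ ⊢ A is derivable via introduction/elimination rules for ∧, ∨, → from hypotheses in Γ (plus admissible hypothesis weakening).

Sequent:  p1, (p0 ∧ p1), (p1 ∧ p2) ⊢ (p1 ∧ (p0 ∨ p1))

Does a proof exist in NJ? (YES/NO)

Proof tree:
[∧I] p1, (p0 ∧ p1), (p1 ∧ p2) ⊢ (p1 ∧ (p0 ∨ p1))
  [Wk] p1, (p1 ∧ p2), p1, (p0 ∧ p1) ⊢ p1
    [Wk] p1, (p1 ∧ p2), p1 ⊢ p1
      [Wk] p1, (p1 ∧ p2) ⊢ p1
        [Ax] p1 ⊢ p1
  [∨I₂] p1 ⊢ (p0 ∨ p1)
    [Ax] p1 ⊢ p1

Result: YES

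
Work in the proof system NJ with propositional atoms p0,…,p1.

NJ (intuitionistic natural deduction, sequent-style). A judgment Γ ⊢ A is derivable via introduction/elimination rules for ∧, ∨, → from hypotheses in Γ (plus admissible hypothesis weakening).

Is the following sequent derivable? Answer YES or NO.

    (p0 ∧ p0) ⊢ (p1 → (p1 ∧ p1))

Derivation (root first):
[→I] (p0 ∧ p0) ⊢ (p1 → (p1 ∧ p1))
  [Wk] p1, (p0 ∧ p0) ⊢ (p1 ∧ p1)
    [∧I] p1 ⊢ (p1 ∧ p1)
      [Ax] p1 ⊢ p1
      [Ax] p1 ⊢ p1

Result: YES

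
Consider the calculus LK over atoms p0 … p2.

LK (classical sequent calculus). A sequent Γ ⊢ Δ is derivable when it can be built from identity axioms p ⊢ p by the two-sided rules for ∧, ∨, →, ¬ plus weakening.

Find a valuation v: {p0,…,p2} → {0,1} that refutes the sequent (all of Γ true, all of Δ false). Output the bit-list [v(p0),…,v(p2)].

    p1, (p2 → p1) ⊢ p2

Enumerate valuations to refute Γ ⊢ Δ:
  v=000: Γ:[p1=F, (p2 → p1)=T] Δ:[p2=F] refutes=False
  v=001: Γ:[p1=F, (p2 → p1)=F] Δ:[p2=T] refutes=False
  v=010: Γ:[p1=T, (p2 → p1)=T] Δ:[p2=F] refutes=True  ← countermodel

Result: [0, 1, 0]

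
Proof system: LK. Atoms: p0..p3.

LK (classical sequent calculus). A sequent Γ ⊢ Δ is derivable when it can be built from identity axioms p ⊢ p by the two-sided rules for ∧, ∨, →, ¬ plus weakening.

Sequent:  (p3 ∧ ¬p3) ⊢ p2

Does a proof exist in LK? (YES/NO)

Derivation trace:
[WR] (p3 ∧ ¬p3) ⊢ p2
  [∧L] (p3 ∧ ¬p3) ⊢ 
    [¬L] p3, ¬p3 ⊢ 
      [Ax] p3 ⊢ p3

Result: YES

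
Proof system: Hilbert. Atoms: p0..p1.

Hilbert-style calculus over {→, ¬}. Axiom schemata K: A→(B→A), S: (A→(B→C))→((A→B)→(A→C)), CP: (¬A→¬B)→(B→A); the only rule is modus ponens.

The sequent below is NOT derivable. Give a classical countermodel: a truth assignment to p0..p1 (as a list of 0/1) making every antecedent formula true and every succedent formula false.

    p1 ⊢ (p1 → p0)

Search for a countermodel by truth-table:
  v=00: Γ:[p1=F] Δ:[(p1 → p0)=T] refutes=False
  v=01: Γ:[p1=T] Δ:[(p1 → p0)=F] refutes=True  ← countermodel

Result: [0, 1]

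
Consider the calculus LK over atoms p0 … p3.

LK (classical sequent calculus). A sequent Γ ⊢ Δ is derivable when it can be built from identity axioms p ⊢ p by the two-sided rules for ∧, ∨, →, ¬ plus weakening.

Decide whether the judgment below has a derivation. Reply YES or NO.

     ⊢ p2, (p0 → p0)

Proof tree:
[→R]  ⊢ p2, (p0 → p0)
  [WR] p0 ⊢ p0, p2
    [Ax] p0 ⊢ p0

Result: YES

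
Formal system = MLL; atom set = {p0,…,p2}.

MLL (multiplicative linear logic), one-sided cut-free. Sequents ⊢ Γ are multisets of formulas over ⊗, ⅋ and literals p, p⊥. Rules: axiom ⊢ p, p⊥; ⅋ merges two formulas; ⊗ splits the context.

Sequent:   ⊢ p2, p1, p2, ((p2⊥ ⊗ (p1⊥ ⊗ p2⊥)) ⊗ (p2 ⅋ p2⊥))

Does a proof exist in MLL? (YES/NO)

Derivation (root first):
[⊗]  ⊢ p2, p1, p2, ((p2⊥ ⊗ (p1⊥ ⊗ p2⊥)) ⊗ (p2 ⅋ p2⊥))
  [⊗]  ⊢ p2, p1, p2, (p2⊥ ⊗ (p1⊥ ⊗ p2⊥))
    [Ax]  ⊢ p2, p2⊥
    [⊗]  ⊢ p1, p2, (p1⊥ ⊗ p2⊥)
      [Ax]  ⊢ p1, p1⊥
      [Ax]  ⊢ p2, p2⊥
  [⅋]  ⊢ (p2 ⅋ p2⊥)
    [Ax]  ⊢ p2, p2⊥

Result: YES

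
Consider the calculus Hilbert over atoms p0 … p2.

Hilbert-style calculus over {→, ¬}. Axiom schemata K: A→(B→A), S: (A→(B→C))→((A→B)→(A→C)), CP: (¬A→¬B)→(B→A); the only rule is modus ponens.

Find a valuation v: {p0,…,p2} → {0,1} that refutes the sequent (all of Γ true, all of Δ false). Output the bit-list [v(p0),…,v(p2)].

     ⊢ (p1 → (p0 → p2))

Enumerate valuations to refute Γ ⊢ Δ:
  v=000: Γ:[] Δ:[(p1 → (p0 → p2))=T] refutes=False
  v=001: Γ:[] Δ:[(p1 → (p0 → p2))=T] refutes=False
  v=010: Γ:[] Δ:[(p1 → (p0 → p2))=T] refutes=False
  v=011: Γ:[] Δ:[(p1 → (p0 → p2))=T] refutes=False
  v=100: Γ:[] Δ:[(p1 → (p0 → p2))=T] refutes=False
  v=101: Γ:[] Δ:[(p1 → (p0 → p2))=T] refutes=False
  v=110: Γ:[] Δ:[(p1 → (p0 → p2))=F] refutes=True  ← countermodel

Result: [1, 1, 0]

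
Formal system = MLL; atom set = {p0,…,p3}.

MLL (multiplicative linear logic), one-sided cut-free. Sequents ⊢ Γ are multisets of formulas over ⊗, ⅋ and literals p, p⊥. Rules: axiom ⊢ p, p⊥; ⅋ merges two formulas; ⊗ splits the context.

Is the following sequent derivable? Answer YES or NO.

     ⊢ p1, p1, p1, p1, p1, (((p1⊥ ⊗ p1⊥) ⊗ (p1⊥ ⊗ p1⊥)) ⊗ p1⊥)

Derivation trace:
[⊗]  ⊢ p1, p1, p1, p1, p1, (((p1⊥ ⊗ p1⊥) ⊗ (p1⊥ ⊗ p1⊥)) ⊗ p1⊥)
  [⊗]  ⊢ p1, p1, p1, p1, ((p1⊥ ⊗ p1⊥) ⊗ (p1⊥ ⊗ p1⊥))
    [⊗]  ⊢ p1, p1, (p1⊥ ⊗ p1⊥)
      [Ax]  ⊢ p1, p1⊥
      [Ax]  ⊢ p1, p1⊥
    [⊗]  ⊢ p1, p1, (p1⊥ ⊗ p1⊥)
      [Ax]  ⊢ p1, p1⊥
      [Ax]  ⊢ p1, p1⊥
  [Ax]  ⊢ p1, p1⊥

Result: YES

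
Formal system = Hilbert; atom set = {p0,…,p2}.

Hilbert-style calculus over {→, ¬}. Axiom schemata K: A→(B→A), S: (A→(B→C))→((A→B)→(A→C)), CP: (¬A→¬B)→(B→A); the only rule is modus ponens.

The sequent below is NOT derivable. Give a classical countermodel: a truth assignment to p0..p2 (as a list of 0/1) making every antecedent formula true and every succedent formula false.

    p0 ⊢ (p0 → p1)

Search for a countermodel by truth-table:
  v=000: Γ:[p0=F] Δ:[(p0 → p1)=T] refutes=False
  v=001: Γ:[p0=F] Δ:[(p0 → p1)=T] refutes=False
  v=010: Γ:[p0=F] Δ:[(p0 → p1)=T] refutes=False
  v=011: Γ:[p0=F] Δ:[(p0 → p1)=T] refutes=False
  v=100: Γ:[p0=T] Δ:[(p0 → p1)=F] refutes=True  ← countermodel

Result: [1, 0, 0]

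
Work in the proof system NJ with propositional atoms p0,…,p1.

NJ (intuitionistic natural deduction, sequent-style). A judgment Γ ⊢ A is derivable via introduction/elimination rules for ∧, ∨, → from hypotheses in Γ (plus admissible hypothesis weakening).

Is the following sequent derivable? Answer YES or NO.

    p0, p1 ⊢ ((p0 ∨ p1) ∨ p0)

Derivation trace:
[∨I₁] p0, p1 ⊢ ((p0 ∨ p1) ∨ p0)
  [∨I₁] p0, p1 ⊢ (p0 ∨ p1)
    [Wk] p0, p1 ⊢ p0
      [Ax] p0 ⊢ p0

Result: YES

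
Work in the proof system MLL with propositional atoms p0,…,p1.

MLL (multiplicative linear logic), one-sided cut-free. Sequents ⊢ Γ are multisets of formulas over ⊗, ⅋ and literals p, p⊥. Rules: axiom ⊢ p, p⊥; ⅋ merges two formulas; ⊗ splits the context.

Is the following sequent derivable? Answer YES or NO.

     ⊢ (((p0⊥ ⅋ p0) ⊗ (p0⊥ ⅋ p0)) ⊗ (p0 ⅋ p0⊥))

Derivation trace:
[⊗]  ⊢ (((p0⊥ ⅋ p0) ⊗ (p0⊥ ⅋ p0)) ⊗ (p0 ⅋ p0⊥))
  [⊗]  ⊢ ((p0⊥ ⅋ p0) ⊗ (p0⊥ ⅋ p0))
    [⅋]  ⊢ (p0⊥ ⅋ p0)
      [Ax]  ⊢ p0, p0⊥
    [⅋]  ⊢ (p0⊥ ⅋ p0)
      [Ax]  ⊢ p0, p0⊥
  [⅋]  ⊢ (p0 ⅋ p0⊥)
    [Ax]  ⊢ p0, p0⊥

Result: YES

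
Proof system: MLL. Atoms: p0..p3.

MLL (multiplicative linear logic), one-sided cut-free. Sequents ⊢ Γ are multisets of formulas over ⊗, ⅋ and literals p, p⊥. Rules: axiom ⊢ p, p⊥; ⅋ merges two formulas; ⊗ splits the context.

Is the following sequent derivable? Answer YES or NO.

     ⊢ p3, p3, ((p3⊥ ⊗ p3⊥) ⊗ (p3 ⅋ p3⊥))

Derivation trace:
[⊗]  ⊢ p3, p3, ((p3⊥ ⊗ p3⊥) ⊗ (p3 ⅋ p3⊥))
  [⊗]  ⊢ p3, p3, (p3⊥ ⊗ p3⊥)
    [Ax]  ⊢ p3, p3⊥
    [Ax]  ⊢ p3, p3⊥
  [⅋]  ⊢ (p3 ⅋ p3⊥)
    [Ax]  ⊢ p3, p3⊥

Result: YES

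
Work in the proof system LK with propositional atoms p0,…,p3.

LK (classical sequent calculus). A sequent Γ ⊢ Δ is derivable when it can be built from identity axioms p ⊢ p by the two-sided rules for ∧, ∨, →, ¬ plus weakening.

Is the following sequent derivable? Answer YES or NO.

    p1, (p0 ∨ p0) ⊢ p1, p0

Derivation (root first):
[∨L] p1, (p0 ∨ p0) ⊢ p1, p0
  [Ax] p0 ⊢ p0
  [WL] p1, p0 ⊢ p1
    [Ax] p1 ⊢ p1

Result: YES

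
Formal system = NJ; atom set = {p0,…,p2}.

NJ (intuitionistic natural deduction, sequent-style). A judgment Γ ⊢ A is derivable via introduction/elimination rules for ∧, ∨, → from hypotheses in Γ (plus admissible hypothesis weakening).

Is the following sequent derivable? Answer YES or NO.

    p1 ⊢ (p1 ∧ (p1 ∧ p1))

Derivation trace:
[∧I] p1 ⊢ (p1 ∧ (p1 ∧ p1))
  [Ax] p1 ⊢ p1
  [∧I] p1 ⊢ (p1 ∧ p1)
    [Ax] p1 ⊢ p1
    [Ax] p1 ⊢ p1

Result: YES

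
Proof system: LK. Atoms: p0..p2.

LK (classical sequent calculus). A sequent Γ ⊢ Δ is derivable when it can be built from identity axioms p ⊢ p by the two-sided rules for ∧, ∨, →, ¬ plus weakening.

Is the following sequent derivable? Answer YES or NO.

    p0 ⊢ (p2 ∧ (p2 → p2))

Enumerate valuations to refute Γ ⊢ Δ:
  v=000: Γ:[p0=F] Δ:[(p2 ∧ (p2 → p2))=F] refutes=False
  v=001: Γ:[p0=F] Δ:[(p2 ∧ (p2 → p2))=T] refutes=False
  v=010: Γ:[p0=F] Δ:[(p2 ∧ (p2 → p2))=F] refutes=False
  v=011: Γ:[p0=F] Δ:[(p2 ∧ (p2 → p2))=T] refutes=False
  v=100: Γ:[p0=T] Δ:[(p2 ∧ (p2 → p2))=F] refutes=True  ← countermodel

Result: NO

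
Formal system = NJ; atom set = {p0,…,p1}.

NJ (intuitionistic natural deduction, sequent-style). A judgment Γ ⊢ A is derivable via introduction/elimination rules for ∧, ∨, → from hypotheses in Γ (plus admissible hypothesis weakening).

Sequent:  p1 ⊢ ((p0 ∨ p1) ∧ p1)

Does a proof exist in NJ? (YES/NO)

Derivation trace:
[∧I] p1 ⊢ ((p0 ∨ p1) ∧ p1)
  [∨I₂] p1 ⊢ (p0 ∨ p1)
    [Ax] p1 ⊢ p1
  [Ax] p1 ⊢ p1

Result: YES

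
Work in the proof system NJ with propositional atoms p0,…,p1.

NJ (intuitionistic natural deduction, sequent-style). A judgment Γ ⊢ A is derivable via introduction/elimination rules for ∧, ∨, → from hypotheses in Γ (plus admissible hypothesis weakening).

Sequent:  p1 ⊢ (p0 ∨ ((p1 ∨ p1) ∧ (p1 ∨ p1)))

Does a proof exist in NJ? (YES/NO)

Derivation trace:
[∨I₂] p1 ⊢ (p0 ∨ ((p1 ∨ p1) ∧ (p1 ∨ p1)))
  [∧I] p1 ⊢ ((p1 ∨ p1) ∧ (p1 ∨ p1))
    [∨I₂] p1, p1 ⊢ (p1 ∨ p1)
      [Wk] p1, p1 ⊢ p1
        [Ax] p1 ⊢ p1
    [∨I₁] p1, p1 ⊢ (p1 ∨ p1)
      [Wk] p1, p1 ⊢ p1
        [Ax] p1 ⊢ p1

Result: YES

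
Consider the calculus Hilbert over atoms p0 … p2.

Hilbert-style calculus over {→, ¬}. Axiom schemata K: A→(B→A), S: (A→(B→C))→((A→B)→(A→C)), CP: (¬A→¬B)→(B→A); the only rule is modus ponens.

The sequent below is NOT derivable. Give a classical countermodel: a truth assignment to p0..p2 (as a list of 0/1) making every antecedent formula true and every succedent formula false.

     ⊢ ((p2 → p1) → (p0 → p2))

Enumerate valuations to refute Γ ⊢ Δ:
  v=000: Γ:[] Δ:[((p2 → p1) → (p0 → p2))=T] refutes=False
  v=001: Γ:[] Δ:[((p2 → p1) → (p0 → p2))=T] refutes=False
  v=010: Γ:[] Δ:[((p2 → p1) → (p0 → p2))=T] refutes=False
  v=011: Γ:[] Δ:[((p2 → p1) → (p0 → p2))=T] refutes=False
  v=100: Γ:[] Δ:[((p2 → p1) → (p0 → p2))=F] refutes=True  ← countermodel

Result: [1, 0, 0]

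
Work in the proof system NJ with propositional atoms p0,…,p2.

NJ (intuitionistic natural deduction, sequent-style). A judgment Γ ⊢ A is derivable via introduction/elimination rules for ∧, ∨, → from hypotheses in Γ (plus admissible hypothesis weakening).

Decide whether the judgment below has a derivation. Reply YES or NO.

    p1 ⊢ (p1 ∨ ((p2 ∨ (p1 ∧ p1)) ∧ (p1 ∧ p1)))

Derivation trace:
[∨I₂] p1 ⊢ (p1 ∨ ((p2 ∨ (p1 ∧ p1)) ∧ (p1 ∧ p1)))
  [∧I] p1 ⊢ ((p2 ∨ (p1 ∧ p1)) ∧ (p1 ∧ p1))
    [∨I₂] p1 ⊢ (p2 ∨ (p1 ∧ p1))
      [∧I] p1 ⊢ (p1 ∧ p1)
        [Ax] p1 ⊢ p1
        [Ax] p1 ⊢ p1
    [∧I] p1 ⊢ (p1 ∧ p1)
      [Ax] p1 ⊢ p1
      [Ax] p1 ⊢ p1

Result: YES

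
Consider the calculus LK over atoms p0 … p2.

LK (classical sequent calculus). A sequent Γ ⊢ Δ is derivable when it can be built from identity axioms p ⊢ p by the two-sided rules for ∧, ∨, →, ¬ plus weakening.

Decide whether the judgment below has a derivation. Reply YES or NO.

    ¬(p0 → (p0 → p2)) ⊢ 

Truth-table refutation:
  v=000: Γ:[¬(p0 → (p0 → p2))=F] Δ:[] refutes=False
  v=001: Γ:[¬(p0 → (p0 → p2))=F] Δ:[] refutes=False
  v=010: Γ:[¬(p0 → (p0 → p2))=F] Δ:[] refutes=False
  v=011: Γ:[¬(p0 → (p0 → p2))=F] Δ:[] refutes=False
  v=100: Γ:[¬(p0 → (p0 → p2))=T] Δ:[] refutes=True  ← countermodel

Result: NO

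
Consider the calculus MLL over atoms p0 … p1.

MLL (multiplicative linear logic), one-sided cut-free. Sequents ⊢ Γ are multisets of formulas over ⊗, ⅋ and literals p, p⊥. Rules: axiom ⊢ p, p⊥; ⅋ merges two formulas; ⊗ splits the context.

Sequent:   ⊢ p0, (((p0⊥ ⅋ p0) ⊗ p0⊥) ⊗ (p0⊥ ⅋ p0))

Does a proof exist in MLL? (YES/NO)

Proof tree:
[⊗]  ⊢ p0, (((p0⊥ ⅋ p0) ⊗ p0⊥) ⊗ (p0⊥ ⅋ p0))
  [⊗]  ⊢ p0, ((p0⊥ ⅋ p0) ⊗ p0⊥)
    [⅋]  ⊢ (p0⊥ ⅋ p0)
      [Ax]  ⊢ p0, p0⊥
    [Ax]  ⊢ p0, p0⊥
  [⅋]  ⊢ (p0⊥ ⅋ p0)
    [Ax]  ⊢ p0, p0⊥

Result: YES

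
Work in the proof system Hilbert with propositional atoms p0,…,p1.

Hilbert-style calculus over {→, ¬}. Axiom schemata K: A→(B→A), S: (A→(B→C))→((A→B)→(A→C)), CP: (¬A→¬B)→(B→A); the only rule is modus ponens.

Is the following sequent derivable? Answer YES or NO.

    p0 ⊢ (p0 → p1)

Truth-table refutation:
  v=00: Γ:[p0=F] Δ:[(p0 → p1)=T] refutes=False
  v=01: Γ:[p0=F] Δ:[(p0 → p1)=T] refutes=False
  v=10: Γ:[p0=T] Δ:[(p0 → p1)=F] refutes=True  ← countermodel

Result: NO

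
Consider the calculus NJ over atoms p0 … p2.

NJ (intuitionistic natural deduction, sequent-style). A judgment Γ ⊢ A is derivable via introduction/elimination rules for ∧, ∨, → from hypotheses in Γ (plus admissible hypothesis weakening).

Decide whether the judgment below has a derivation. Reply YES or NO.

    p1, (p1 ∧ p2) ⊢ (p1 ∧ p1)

Proof tree:
[Wk] p1, (p1 ∧ p2) ⊢ (p1 ∧ p1)
  [∧I] p1 ⊢ (p1 ∧ p1)
    [Ax] p1 ⊢ p1
    [Ax] p1 ⊢ p1

Result: YES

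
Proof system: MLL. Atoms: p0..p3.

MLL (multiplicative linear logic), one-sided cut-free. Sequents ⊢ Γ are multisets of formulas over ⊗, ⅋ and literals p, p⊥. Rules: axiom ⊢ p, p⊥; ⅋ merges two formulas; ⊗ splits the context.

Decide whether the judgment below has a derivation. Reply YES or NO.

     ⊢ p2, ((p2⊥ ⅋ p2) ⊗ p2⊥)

Derivation (root first):
[⊗]  ⊢ p2, ((p2⊥ ⅋ p2) ⊗ p2⊥)
  [⅋]  ⊢ (p2⊥ ⅋ p2)
    [Ax]  ⊢ p2, p2⊥
  [Ax]  ⊢ p2, p2⊥

Result: YES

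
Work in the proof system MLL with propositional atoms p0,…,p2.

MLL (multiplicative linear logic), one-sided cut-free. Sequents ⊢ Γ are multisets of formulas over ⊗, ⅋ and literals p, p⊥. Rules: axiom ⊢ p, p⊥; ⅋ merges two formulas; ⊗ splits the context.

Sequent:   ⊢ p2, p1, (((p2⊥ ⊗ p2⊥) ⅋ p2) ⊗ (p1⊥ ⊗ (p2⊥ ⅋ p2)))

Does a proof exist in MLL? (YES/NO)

Derivation (root first):
[⊗]  ⊢ p2, p1, (((p2⊥ ⊗ p2⊥) ⅋ p2) ⊗ (p1⊥ ⊗ (p2⊥ ⅋ p2)))
  [⅋]  ⊢ p2, ((p2⊥ ⊗ p2⊥) ⅋ p2)
    [⊗]  ⊢ p2, p2, (p2⊥ ⊗ p2⊥)
      [Ax]  ⊢ p2, p2⊥
      [Ax]  ⊢ p2, p2⊥
  [⊗]  ⊢ p1, (p1⊥ ⊗ (p2⊥ ⅋ p2))
    [Ax]  ⊢ p1, p1⊥
    [⅋]  ⊢ (p2⊥ ⅋ p2)
      [Ax]  ⊢ p2, p2⊥

Result: YES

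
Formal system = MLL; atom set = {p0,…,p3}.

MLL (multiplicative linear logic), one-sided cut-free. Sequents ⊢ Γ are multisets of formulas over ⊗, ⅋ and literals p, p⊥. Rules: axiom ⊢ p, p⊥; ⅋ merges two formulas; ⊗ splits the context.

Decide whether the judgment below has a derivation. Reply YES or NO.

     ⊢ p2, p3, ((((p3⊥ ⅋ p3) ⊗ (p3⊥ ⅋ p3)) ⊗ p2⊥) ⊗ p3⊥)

Proof tree:
[⊗]  ⊢ p2, p3, ((((p3⊥ ⅋ p3) ⊗ (p3⊥ ⅋ p3)) ⊗ p2⊥) ⊗ p3⊥)
  [⊗]  ⊢ p2, (((p3⊥ ⅋ p3) ⊗ (p3⊥ ⅋ p3)) ⊗ p2⊥)
    [⊗]  ⊢ ((p3⊥ ⅋ p3) ⊗ (p3⊥ ⅋ p3))
      [⅋]  ⊢ (p3⊥ ⅋ p3)
        [Ax]  ⊢ p3, p3⊥
      [⅋]  ⊢ (p3⊥ ⅋ p3)
        [Ax]  ⊢ p3, p3⊥
    [Ax]  ⊢ p2, p2⊥
  [Ax]  ⊢ p3, p3⊥

Result: YES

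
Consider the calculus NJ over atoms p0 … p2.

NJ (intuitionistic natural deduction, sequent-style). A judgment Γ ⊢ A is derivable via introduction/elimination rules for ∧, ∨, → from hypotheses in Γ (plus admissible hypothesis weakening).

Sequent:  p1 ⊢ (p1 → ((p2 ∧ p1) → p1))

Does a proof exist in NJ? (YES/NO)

Derivation trace:
[→I] p1 ⊢ (p1 → ((p2 ∧ p1) → p1))
  [→I] p1, p1 ⊢ ((p2 ∧ p1) → p1)
    [Wk] p1, p1, (p2 ∧ p1) ⊢ p1
      [Wk] p1, p1 ⊢ p1
        [Ax] p1 ⊢ p1

Result: YES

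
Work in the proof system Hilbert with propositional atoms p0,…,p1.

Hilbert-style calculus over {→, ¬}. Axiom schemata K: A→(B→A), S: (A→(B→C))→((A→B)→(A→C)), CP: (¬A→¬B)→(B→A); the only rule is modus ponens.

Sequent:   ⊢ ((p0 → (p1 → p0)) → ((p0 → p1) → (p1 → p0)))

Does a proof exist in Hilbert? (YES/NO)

Truth-table refutation:
  v=00: Γ:[] Δ:[((p0 → (p1 → p0)) → ((p0 → p1) → (p1 → p0)))=T] refutes=False
  v=01: Γ:[] Δ:[((p0 → (p1 → p0)) → ((p0 → p1) → (p1 → p0)))=F] refutes=True  ← countermodel

Result: NO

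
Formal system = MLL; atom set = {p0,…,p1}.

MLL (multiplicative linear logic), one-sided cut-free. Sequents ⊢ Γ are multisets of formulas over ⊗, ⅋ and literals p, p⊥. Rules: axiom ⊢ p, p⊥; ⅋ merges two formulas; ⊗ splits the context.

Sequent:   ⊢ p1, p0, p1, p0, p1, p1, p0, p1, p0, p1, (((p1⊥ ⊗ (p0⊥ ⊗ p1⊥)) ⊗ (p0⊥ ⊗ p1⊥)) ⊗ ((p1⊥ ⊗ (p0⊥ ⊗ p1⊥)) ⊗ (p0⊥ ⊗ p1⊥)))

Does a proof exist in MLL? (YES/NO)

Proof tree:
[⊗]  ⊢ p1, p0, p1, p0, p1, p1, p0, p1, p0, p1, (((p1⊥ ⊗ (p0⊥ ⊗ p1⊥)) ⊗ (p0⊥ ⊗ p1⊥)) ⊗ ((p1⊥ ⊗ (p0⊥ ⊗ p1⊥)) ⊗ (p0⊥ ⊗ p1⊥)))
  [⊗]  ⊢ p1, p0, p1, p0, p1, ((p1⊥ ⊗ (p0⊥ ⊗ p1⊥)) ⊗ (p0⊥ ⊗ p1⊥))
    [⊗]  ⊢ p1, p0, p1, (p1⊥ ⊗ (p0⊥ ⊗ p1⊥))
      [Ax]  ⊢ p1, p1⊥
      [⊗]  ⊢ p0, p1, (p0⊥ ⊗ p1⊥)
        [Ax]  ⊢ p0, p0⊥
        [Ax]  ⊢ p1, p1⊥
    [⊗]  ⊢ p0, p1, (p0⊥ ⊗ p1⊥)
      [Ax]  ⊢ p0, p0⊥
      [Ax]  ⊢ p1, p1⊥
  [⊗]  ⊢ p1, p0, p1, p0, p1, ((p1⊥ ⊗ (p0⊥ ⊗ p1⊥)) ⊗ (p0⊥ ⊗ p1⊥))
    [⊗]  ⊢ p1, p0, p1, (p1⊥ ⊗ (p0⊥ ⊗ p1⊥))
      [Ax]  ⊢ p1, p1⊥
      [⊗]  ⊢ p0, p1, (p0⊥ ⊗ p1⊥)
        [Ax]  ⊢ p0, p0⊥
        [Ax]  ⊢ p1, p1⊥
    [⊗]  ⊢ p0, p1, (p0⊥ ⊗ p1⊥)
      [Ax]  ⊢ p0, p0⊥
      [Ax]  ⊢ p1, p1⊥

Result: YES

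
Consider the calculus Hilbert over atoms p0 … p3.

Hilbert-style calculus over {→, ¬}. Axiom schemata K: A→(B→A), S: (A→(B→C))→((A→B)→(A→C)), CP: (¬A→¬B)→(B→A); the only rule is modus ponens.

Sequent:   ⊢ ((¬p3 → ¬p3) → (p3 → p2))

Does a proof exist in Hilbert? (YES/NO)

Search for a countermodel by truth-table:
  v=0000: Γ:[] Δ:[((¬p3 → ¬p3) → (p3 → p2))=T] refutes=False
  v=0001: Γ:[] Δ:[((¬p3 → ¬p3) → (p3 → p2))=F] refutes=True  ← countermodel

Result: NO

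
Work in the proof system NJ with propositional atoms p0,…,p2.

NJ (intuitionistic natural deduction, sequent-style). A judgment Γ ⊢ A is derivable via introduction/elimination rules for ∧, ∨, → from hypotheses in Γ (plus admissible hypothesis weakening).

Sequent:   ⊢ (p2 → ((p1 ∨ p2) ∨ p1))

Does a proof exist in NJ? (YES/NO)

Derivation (root first):
[→I]  ⊢ (p2 → ((p1 ∨ p2) ∨ p1))
  [∨I₁] p2 ⊢ ((p1 ∨ p2) ∨ p1)
    [∨I₂] p2 ⊢ (p1 ∨ p2)
      [Ax] p2 ⊢ p2

Result: YES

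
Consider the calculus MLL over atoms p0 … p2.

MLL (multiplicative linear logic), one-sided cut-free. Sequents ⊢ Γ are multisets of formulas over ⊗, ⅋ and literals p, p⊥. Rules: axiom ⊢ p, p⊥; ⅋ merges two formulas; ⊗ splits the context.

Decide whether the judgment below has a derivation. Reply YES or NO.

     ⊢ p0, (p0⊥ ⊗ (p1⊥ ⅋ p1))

Proof tree:
[⊗]  ⊢ p0, (p0⊥ ⊗ (p1⊥ ⅋ p1))
  [Ax]  ⊢ p0, p0⊥
  [⅋]  ⊢ (p1⊥ ⅋ p1)
    [Ax]  ⊢ p1, p1⊥

Result: YES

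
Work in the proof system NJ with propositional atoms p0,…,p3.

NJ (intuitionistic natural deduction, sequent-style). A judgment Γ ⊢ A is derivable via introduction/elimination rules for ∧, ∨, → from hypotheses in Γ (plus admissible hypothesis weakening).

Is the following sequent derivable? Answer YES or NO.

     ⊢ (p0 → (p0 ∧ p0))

Derivation (root first):
[→I]  ⊢ (p0 → (p0 ∧ p0))
  [→E] p0 ⊢ (p0 ∧ p0)
    [→I]  ⊢ (p0 → (p0 ∧ p0))
      [∧I] p0 ⊢ (p0 ∧ p0)
        [Ax] p0 ⊢ p0
        [Ax] p0 ⊢ p0
    [Ax] p0 ⊢ p0

Result: YES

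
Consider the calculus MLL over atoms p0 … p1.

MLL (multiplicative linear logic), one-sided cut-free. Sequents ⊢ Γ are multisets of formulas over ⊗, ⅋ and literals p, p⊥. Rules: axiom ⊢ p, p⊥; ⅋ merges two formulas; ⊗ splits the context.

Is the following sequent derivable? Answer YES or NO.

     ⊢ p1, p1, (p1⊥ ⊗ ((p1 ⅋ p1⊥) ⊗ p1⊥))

Proof tree:
[⊗]  ⊢ p1, p1, (p1⊥ ⊗ ((p1 ⅋ p1⊥) ⊗ p1⊥))
  [Ax]  ⊢ p1, p1⊥
  [⊗]  ⊢ p1, ((p1 ⅋ p1⊥) ⊗ p1⊥)
    [⅋]  ⊢ (p1 ⅋ p1⊥)
      [Ax]  ⊢ p1, p1⊥
    [Ax]  ⊢ p1, p1⊥

Result: YES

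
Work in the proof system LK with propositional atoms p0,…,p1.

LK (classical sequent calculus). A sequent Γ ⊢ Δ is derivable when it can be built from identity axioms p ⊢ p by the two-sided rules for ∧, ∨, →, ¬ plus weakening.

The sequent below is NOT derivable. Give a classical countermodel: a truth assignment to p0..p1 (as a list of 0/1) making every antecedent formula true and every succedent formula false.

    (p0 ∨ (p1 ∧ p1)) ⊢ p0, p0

Search for a countermodel by truth-table:
  v=00: Γ:[(p0 ∨ (p1 ∧ p1))=F] Δ:[p0=F, p0=F] refutes=False
  v=01: Γ:[(p0 ∨ (p1 ∧ p1))=T] Δ:[p0=F, p0=F] refutes=True  ← countermodel

Result: [0, 1]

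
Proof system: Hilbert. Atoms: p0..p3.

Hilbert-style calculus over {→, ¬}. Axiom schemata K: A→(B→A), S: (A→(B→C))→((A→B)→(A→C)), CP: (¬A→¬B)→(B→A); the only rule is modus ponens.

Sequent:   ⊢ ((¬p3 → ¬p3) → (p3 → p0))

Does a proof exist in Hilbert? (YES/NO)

Search for a countermodel by truth-table:
  v=0000: Γ:[] Δ:[((¬p3 → ¬p3) → (p3 → p0))=T] refutes=False
  v=0001: Γ:[] Δ:[((¬p3 → ¬p3) → (p3 → p0))=F] refutes=True  ← countermodel

Result: NO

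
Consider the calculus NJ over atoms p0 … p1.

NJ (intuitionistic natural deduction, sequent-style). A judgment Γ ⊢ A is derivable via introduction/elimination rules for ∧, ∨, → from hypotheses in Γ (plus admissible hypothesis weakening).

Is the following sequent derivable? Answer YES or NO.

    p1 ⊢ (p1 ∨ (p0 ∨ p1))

Derivation (root first):
[∨I₂] p1 ⊢ (p1 ∨ (p0 ∨ p1))
  [∨I₂] p1 ⊢ (p0 ∨ p1)
    [Ax] p1 ⊢ p1

Result: YES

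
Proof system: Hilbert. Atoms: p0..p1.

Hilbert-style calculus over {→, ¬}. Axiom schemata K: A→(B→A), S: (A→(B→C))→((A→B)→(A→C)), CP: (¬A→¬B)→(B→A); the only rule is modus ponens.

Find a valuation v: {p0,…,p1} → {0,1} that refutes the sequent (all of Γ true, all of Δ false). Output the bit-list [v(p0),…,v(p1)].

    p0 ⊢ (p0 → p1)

Search for a countermodel by truth-table:
  v=00: Γ:[p0=F] Δ:[(p0 → p1)=T] refutes=False
  v=01: Γ:[p0=F] Δ:[(p0 → p1)=T] refutes=False
  v=10: Γ:[p0=T] Δ:[(p0 → p1)=F] refutes=True  ← countermodel

Result: [1, 0]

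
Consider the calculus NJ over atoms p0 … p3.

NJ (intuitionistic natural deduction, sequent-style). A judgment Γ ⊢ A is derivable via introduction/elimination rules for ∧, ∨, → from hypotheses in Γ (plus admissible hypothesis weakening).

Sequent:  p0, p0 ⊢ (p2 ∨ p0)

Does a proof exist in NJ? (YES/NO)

Derivation trace:
[∨I₂] p0, p0 ⊢ (p2 ∨ p0)
  [Wk] p0, p0 ⊢ p0
    [Ax] p0 ⊢ p0

Result: YES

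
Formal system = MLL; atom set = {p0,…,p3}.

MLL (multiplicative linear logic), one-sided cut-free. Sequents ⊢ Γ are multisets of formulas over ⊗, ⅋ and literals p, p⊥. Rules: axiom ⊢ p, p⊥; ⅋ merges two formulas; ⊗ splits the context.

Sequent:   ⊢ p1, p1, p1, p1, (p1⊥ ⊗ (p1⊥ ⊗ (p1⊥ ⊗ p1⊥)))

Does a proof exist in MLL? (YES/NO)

Proof tree:
[⊗]  ⊢ p1, p1, p1, p1, (p1⊥ ⊗ (p1⊥ ⊗ (p1⊥ ⊗ p1⊥)))
  [Ax]  ⊢ p1, p1⊥
  [⊗]  ⊢ p1, p1, p1, (p1⊥ ⊗ (p1⊥ ⊗ p1⊥))
    [Ax]  ⊢ p1, p1⊥
    [⊗]  ⊢ p1, p1, (p1⊥ ⊗ p1⊥)
      [Ax]  ⊢ p1, p1⊥
      [Ax]  ⊢ p1, p1⊥

Result: YES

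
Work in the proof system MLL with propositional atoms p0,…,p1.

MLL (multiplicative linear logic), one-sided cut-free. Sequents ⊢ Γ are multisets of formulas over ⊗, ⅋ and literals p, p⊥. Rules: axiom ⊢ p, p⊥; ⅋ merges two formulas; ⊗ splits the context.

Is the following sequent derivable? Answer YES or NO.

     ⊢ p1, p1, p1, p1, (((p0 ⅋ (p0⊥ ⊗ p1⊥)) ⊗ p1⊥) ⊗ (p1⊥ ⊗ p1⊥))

Proof tree:
[⊗]  ⊢ p1, p1, p1, p1, (((p0 ⅋ (p0⊥ ⊗ p1⊥)) ⊗ p1⊥) ⊗ (p1⊥ ⊗ p1⊥))
  [⊗]  ⊢ p1, p1, ((p0 ⅋ (p0⊥ ⊗ p1⊥)) ⊗ p1⊥)
    [⅋]  ⊢ p1, (p0 ⅋ (p0⊥ ⊗ p1⊥))
      [⊗]  ⊢ p0, p1, (p0⊥ ⊗ p1⊥)
        [Ax]  ⊢ p0, p0⊥
        [Ax]  ⊢ p1, p1⊥
    [Ax]  ⊢ p1, p1⊥
  [⊗]  ⊢ p1, p1, (p1⊥ ⊗ p1⊥)
    [Ax]  ⊢ p1, p1⊥
    [Ax]  ⊢ p1, p1⊥

Result: YES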